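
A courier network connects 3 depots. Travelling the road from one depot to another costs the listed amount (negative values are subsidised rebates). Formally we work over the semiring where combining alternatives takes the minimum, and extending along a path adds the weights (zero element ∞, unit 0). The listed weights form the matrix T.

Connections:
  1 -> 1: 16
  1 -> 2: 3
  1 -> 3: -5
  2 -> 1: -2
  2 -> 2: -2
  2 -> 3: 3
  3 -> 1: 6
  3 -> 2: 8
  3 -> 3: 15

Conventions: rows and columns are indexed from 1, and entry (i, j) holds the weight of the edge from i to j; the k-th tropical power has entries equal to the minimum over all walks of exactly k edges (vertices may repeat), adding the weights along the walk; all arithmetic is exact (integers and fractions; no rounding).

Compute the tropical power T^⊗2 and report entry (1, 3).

T^⊗2:
  [1, 1, 6]
  [-4, -4, -7]
  [6, 6, 1]
Key observation: the optimum is the walk 1->2->3, with weight 3 + 3 = 6.
Optimal value attained by: walk 1->2->3.
Answer: (T^⊗2)[1][3] = 6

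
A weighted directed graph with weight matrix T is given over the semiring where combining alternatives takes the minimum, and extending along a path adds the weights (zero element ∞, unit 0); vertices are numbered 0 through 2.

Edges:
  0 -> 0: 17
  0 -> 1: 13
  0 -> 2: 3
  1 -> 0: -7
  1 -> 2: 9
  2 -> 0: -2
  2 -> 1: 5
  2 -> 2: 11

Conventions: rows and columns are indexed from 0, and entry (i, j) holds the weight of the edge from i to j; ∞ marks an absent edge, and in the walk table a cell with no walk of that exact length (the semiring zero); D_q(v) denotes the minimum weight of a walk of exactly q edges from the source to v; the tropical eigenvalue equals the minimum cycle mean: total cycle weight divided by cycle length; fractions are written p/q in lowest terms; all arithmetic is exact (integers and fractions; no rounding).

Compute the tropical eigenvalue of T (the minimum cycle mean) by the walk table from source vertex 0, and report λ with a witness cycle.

q=0: [0, ∞, ∞]
q=1: [17, 13, 3]
q=2: [1, 8, 14]
q=3: [1, 14, 4]
Optimal cycle mean attained by: cycle 0->2->1->0, total 3 + 5 + (-7), length 3.
Answer: λ = 1/3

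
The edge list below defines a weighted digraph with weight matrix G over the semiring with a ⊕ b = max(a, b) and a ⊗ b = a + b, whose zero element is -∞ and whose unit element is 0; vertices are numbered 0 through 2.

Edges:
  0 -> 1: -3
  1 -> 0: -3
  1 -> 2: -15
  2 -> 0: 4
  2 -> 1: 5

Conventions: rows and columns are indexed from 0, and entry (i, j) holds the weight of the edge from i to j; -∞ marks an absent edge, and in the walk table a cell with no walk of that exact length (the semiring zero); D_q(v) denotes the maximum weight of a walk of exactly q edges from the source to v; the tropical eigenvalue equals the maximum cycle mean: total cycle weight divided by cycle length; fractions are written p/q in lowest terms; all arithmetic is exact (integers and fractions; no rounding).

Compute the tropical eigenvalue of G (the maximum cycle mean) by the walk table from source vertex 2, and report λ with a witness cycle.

q=0: [-∞, -∞, 0]
q=1: [4, 5, -∞]
q=2: [2, 1, -10]
q=3: [-2, -1, -14]
Optimal cycle mean attained by: cycle 0->1->0, total (-3) + (-3), length 2.
Answer: λ = -3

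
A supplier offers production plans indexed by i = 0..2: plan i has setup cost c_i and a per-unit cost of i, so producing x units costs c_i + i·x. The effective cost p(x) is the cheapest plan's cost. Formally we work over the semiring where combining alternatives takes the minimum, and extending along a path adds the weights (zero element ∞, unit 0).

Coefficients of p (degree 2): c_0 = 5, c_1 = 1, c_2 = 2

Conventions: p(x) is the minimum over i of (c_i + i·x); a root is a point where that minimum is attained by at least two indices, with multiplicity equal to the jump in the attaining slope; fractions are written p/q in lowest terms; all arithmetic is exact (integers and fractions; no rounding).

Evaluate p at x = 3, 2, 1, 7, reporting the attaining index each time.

p(3) = min(5+0·3=5, 1+1·3=4, 2+2·3=8) = 4 (attained by i=1)
p(2) = min(5+0·2=5, 1+1·2=3, 2+2·2=6) = 3 (attained by i=1)
p(1) = min(5+0·1=5, 1+1·1=2, 2+2·1=4) = 2 (attained by i=1)
p(7) = min(5+0·7=5, 1+1·7=8, 2+2·7=16) = 5 (attained by i=0)
Answer: p(3) = 4; p(2) = 3; p(1) = 2; p(7) = 5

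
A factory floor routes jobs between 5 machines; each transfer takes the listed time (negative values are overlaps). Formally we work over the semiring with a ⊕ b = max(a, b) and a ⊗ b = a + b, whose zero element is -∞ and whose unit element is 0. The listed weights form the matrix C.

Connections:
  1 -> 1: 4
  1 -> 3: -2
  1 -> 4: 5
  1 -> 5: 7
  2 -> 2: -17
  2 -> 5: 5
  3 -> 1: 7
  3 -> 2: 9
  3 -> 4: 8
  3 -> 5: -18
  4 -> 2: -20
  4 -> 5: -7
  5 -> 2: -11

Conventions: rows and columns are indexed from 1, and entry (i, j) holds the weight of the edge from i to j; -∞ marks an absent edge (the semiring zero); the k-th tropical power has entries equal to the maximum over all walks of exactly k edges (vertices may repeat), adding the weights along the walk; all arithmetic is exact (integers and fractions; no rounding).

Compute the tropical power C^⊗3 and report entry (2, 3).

C^⊗2:
  [8, 7, 2, 9, 11]
  [-∞, -6, -∞, -∞, -12]
  [11, -8, 5, 12, 14]
  [-∞, -18, -∞, -∞, -15]
  [-∞, -28, -∞, -∞, -6]
C^⊗3:
  [12, 11, 6, 13, 15]
  [-∞, -23, -∞, -∞, -1]
  [15, 14, 9, 16, 18]
  [-∞, -26, -∞, -∞, -13]
  [-∞, -17, -∞, -∞, -23]
Key observation: no walk of exactly 3 edges connects these vertices, so the entry is the semiring zero.
Answer: (C^⊗3)[2][3] = -∞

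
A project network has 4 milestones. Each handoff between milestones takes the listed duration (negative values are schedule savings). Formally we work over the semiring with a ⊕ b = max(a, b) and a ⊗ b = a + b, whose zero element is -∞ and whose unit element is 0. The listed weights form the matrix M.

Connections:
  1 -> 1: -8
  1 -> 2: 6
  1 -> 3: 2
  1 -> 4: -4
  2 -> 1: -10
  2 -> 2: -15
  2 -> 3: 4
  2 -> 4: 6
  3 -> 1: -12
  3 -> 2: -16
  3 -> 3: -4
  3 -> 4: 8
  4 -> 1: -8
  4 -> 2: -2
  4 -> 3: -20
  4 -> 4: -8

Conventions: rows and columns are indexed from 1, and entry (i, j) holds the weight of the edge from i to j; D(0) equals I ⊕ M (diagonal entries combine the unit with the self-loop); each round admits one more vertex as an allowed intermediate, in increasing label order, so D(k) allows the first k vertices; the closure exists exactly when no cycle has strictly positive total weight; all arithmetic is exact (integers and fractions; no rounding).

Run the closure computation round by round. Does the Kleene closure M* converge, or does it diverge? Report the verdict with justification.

D(0):
  [0, 6, 2, -4]
  [-10, 0, 4, 6]
  [-12, -16, 0, 8]
  [-8, -2, -20, 0]
D(1):
  [0, 6, 2, -4]
  [-10, 0, 4, 6]
  [-12, -6, 0, 8]
  [-8, -2, -6, 0]
Detection: at round 2, diagonal entry (4, 4) turns strictly positive.
Key observation: the cycle 4->1->2->4 has total weight (-8) + 6 + 6, which is strictly positive.
Answer: DIVERGES — positive cycle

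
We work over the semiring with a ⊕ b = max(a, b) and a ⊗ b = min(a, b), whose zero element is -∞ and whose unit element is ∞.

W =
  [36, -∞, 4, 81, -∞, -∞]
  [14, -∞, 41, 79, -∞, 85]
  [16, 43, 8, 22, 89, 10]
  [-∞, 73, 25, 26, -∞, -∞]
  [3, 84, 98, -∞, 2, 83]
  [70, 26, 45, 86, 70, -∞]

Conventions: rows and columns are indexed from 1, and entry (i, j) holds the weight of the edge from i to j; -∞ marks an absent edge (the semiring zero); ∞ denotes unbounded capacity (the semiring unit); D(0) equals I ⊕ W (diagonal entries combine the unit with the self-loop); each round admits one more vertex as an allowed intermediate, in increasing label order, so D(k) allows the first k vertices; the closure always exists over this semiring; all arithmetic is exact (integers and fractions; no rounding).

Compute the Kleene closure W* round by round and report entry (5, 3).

D(0):
  [∞, -∞, 4, 81, -∞, -∞]
  [14, ∞, 41, 79, -∞, 85]
  [16, 43, ∞, 22, 89, 10]
  [-∞, 73, 25, ∞, -∞, -∞]
  [3, 84, 98, -∞, ∞, 83]
  [70, 26, 45, 86, 70, ∞]
D(1):
  [∞, -∞, 4, 81, -∞, -∞]
  [14, ∞, 41, 79, -∞, 85]
  [16, 43, ∞, 22, 89, 10]
  [-∞, 73, 25, ∞, -∞, -∞]
  [3, 84, 98, 3, ∞, 83]
  [70, 26, 45, 86, 70, ∞]
D(2):
  [∞, -∞, 4, 81, -∞, -∞]
  [14, ∞, 41, 79, -∞, 85]
  [16, 43, ∞, 43, 89, 43]
  [14, 73, 41, ∞, -∞, 73]
  [14, 84, 98, 79, ∞, 84]
  [70, 26, 45, 86, 70, ∞]
D(3):
  [∞, 4, 4, 81, 4, 4]
  [16, ∞, 41, 79, 41, 85]
  [16, 43, ∞, 43, 89, 43]
  [16, 73, 41, ∞, 41, 73]
  [16, 84, 98, 79, ∞, 84]
  [70, 43, 45, 86, 70, ∞]
D(4):
  [∞, 73, 41, 81, 41, 73]
  [16, ∞, 41, 79, 41, 85]
  [16, 43, ∞, 43, 89, 43]
  [16, 73, 41, ∞, 41, 73]
  [16, 84, 98, 79, ∞, 84]
  [70, 73, 45, 86, 70, ∞]
D(5):
  [∞, 73, 41, 81, 41, 73]
  [16, ∞, 41, 79, 41, 85]
  [16, 84, ∞, 79, 89, 84]
  [16, 73, 41, ∞, 41, 73]
  [16, 84, 98, 79, ∞, 84]
  [70, 73, 70, 86, 70, ∞]
D(6):
  [∞, 73, 70, 81, 70, 73]
  [70, ∞, 70, 85, 70, 85]
  [70, 84, ∞, 84, 89, 84]
  [70, 73, 70, ∞, 70, 73]
  [70, 84, 98, 84, ∞, 84]
  [70, 73, 70, 86, 70, ∞]
Answer: W*[5][3] = 98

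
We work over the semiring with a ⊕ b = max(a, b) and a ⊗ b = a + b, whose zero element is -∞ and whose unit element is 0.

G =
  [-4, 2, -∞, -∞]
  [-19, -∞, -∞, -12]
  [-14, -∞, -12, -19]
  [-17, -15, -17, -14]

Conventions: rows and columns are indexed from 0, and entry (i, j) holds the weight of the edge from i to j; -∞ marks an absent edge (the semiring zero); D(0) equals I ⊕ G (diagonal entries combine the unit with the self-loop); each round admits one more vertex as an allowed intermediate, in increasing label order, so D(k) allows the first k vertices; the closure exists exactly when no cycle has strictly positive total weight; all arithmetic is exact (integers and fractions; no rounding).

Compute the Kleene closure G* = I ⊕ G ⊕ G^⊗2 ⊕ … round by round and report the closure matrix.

D(0):
  [0, 2, -∞, -∞]
  [-19, 0, -∞, -12]
  [-14, -∞, 0, -19]
  [-17, -15, -17, 0]
D(1):
  [0, 2, -∞, -∞]
  [-19, 0, -∞, -12]
  [-14, -12, 0, -19]
  [-17, -15, -17, 0]
D(2):
  [0, 2, -∞, -10]
  [-19, 0, -∞, -12]
  [-14, -12, 0, -19]
  [-17, -15, -17, 0]
D(3):
  [0, 2, -∞, -10]
  [-19, 0, -∞, -12]
  [-14, -12, 0, -19]
  [-17, -15, -17, 0]
D(4):
  [0, 2, -27, -10]
  [-19, 0, -29, -12]
  [-14, -12, 0, -19]
  [-17, -15, -17, 0]
Answer: G* = [[0, 2, -27, -10], [-19, 0, -29, -12], [-14, -12, 0, -19], [-17, -15, -17, 0]]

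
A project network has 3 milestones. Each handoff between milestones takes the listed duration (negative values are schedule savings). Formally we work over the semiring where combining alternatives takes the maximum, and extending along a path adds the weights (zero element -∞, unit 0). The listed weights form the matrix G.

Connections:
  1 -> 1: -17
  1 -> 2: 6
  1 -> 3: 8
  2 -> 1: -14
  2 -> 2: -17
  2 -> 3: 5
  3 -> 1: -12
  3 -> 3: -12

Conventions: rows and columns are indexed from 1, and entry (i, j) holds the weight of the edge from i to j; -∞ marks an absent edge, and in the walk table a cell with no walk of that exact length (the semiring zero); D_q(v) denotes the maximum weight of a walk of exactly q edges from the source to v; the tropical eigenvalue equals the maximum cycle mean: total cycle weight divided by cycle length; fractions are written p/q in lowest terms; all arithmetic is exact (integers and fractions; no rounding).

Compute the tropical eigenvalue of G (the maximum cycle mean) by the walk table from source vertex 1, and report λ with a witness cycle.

q=0: [0, -∞, -∞]
q=1: [-17, 6, 8]
q=2: [-4, -11, 11]
q=3: [-1, 2, 4]
Optimal cycle mean attained by: cycle 1->2->3->1, total 6 + 5 + (-12), length 3.
Answer: λ = -1/3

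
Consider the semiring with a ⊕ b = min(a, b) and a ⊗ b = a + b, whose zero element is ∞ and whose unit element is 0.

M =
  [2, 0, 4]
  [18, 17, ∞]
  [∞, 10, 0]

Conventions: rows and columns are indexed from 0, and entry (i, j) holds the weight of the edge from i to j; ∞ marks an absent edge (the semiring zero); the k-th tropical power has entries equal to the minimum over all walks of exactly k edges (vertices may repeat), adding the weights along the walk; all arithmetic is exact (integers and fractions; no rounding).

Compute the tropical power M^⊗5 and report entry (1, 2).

M^⊗2:
  [4, 2, 4]
  [20, 18, 22]
  [28, 10, 0]
M^⊗3:
  [6, 4, 4]
  [22, 20, 22]
  [28, 10, 0]
M^⊗4:
  [8, 6, 4]
  [24, 22, 22]
  [28, 10, 0]
M^⊗5:
  [10, 8, 4]
  [26, 24, 22]
  [28, 10, 0]
Key observation: the optimum is the walk 1->0->2->2->2->2, with weight 18 + 4 + 0 + 0 + 0 = 22.
Optimal value attained by: walk 1->0->2->2->2->2.
Answer: (M^⊗5)[1][2] = 22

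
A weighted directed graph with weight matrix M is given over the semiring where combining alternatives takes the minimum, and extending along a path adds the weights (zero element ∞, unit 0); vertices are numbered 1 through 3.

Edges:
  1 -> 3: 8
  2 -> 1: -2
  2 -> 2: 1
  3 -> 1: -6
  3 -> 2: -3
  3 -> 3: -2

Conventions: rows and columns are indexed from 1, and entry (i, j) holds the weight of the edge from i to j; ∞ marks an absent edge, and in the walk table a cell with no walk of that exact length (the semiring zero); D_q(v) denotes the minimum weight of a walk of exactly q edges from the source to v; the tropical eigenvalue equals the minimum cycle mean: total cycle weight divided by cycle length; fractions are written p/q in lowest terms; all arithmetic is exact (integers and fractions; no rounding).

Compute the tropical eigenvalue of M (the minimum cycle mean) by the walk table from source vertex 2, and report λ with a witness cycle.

q=0: [∞, 0, ∞]
q=1: [-2, 1, ∞]
q=2: [-1, 2, 6]
q=3: [0, 3, 4]
Optimal cycle mean attained by: cycle 3->3, total (-2), length 1.
Answer: λ = -2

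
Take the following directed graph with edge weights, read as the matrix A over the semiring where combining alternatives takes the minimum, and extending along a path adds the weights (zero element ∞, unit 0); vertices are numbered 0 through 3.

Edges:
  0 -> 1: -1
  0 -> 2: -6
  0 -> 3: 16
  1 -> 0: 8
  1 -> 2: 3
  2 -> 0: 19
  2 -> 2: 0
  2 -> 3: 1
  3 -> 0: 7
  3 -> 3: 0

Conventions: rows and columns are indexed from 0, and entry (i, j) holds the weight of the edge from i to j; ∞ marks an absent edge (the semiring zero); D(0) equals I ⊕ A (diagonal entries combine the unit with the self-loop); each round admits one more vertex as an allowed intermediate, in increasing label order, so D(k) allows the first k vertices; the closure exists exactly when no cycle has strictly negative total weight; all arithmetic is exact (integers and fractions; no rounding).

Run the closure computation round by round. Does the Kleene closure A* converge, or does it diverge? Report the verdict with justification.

D(0):
  [0, -1, -6, 16]
  [8, 0, 3, ∞]
  [19, ∞, 0, 1]
  [7, ∞, ∞, 0]
D(1):
  [0, -1, -6, 16]
  [8, 0, 2, 24]
  [19, 18, 0, 1]
  [7, 6, 1, 0]
D(2):
  [0, -1, -6, 16]
  [8, 0, 2, 24]
  [19, 18, 0, 1]
  [7, 6, 1, 0]
D(3):
  [0, -1, -6, -5]
  [8, 0, 2, 3]
  [19, 18, 0, 1]
  [7, 6, 1, 0]
D(4):
  [0, -1, -6, -5]
  [8, 0, 2, 3]
  [8, 7, 0, 1]
  [7, 6, 1, 0]
Key observation: every diagonal entry stays at the unit through all rounds, so no improving cycle exists.
Answer: CONVERGES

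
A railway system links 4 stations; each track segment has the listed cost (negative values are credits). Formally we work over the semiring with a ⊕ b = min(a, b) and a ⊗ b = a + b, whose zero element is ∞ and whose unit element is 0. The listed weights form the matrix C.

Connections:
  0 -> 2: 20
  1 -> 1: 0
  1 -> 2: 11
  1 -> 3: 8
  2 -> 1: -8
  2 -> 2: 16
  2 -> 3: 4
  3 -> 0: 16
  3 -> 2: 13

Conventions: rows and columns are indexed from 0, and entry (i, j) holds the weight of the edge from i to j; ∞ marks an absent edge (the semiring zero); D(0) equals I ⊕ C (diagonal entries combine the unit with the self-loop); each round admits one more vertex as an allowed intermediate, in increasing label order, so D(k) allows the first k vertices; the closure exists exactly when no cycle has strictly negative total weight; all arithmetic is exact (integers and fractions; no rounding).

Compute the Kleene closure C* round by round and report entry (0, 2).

D(0):
  [0, ∞, 20, ∞]
  [∞, 0, 11, 8]
  [∞, -8, 0, 4]
  [16, ∞, 13, 0]
D(1):
  [0, ∞, 20, ∞]
  [∞, 0, 11, 8]
  [∞, -8, 0, 4]
  [16, ∞, 13, 0]
D(2):
  [0, ∞, 20, ∞]
  [∞, 0, 11, 8]
  [∞, -8, 0, 0]
  [16, ∞, 13, 0]
D(3):
  [0, 12, 20, 20]
  [∞, 0, 11, 8]
  [∞, -8, 0, 0]
  [16, 5, 13, 0]
D(4):
  [0, 12, 20, 20]
  [24, 0, 11, 8]
  [16, -8, 0, 0]
  [16, 5, 13, 0]
Answer: C*[0][2] = 20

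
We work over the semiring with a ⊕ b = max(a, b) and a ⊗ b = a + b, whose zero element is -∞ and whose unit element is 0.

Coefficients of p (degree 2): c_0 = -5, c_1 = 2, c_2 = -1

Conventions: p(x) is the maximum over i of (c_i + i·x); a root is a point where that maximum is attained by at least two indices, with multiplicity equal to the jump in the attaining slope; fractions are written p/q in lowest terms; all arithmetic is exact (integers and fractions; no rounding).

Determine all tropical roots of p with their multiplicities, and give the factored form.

hull edge (i=0, c=-5) to (i=1, c=2): slope 7, span 1
hull edge (i=1, c=2) to (i=2, c=-1): slope -3, span 1
Factored form: p(x) = -1 ⊗ (x ⊕ (-7)) ⊗ (x ⊕ 3)
Answer: roots = -7 (mult 1), 3 (mult 1)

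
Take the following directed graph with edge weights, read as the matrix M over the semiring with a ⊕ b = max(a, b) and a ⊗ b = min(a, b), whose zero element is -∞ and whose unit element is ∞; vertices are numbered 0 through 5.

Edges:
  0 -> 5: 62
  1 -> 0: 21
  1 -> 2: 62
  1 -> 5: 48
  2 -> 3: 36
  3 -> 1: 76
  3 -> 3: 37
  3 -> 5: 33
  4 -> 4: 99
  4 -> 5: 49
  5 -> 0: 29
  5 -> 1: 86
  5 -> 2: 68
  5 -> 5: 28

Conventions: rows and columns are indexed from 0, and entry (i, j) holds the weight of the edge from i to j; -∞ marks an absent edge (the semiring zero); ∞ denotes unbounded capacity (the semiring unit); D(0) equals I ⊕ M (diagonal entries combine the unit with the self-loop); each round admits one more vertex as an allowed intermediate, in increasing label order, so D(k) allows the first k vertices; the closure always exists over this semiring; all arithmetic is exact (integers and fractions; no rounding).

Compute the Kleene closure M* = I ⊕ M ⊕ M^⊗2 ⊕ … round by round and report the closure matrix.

D(0):
  [∞, -∞, -∞, -∞, -∞, 62]
  [21, ∞, 62, -∞, -∞, 48]
  [-∞, -∞, ∞, 36, -∞, -∞]
  [-∞, 76, -∞, ∞, -∞, 33]
  [-∞, -∞, -∞, -∞, ∞, 49]
  [29, 86, 68, -∞, -∞, ∞]
D(1):
  [∞, -∞, -∞, -∞, -∞, 62]
  [21, ∞, 62, -∞, -∞, 48]
  [-∞, -∞, ∞, 36, -∞, -∞]
  [-∞, 76, -∞, ∞, -∞, 33]
  [-∞, -∞, -∞, -∞, ∞, 49]
  [29, 86, 68, -∞, -∞, ∞]
D(2):
  [∞, -∞, -∞, -∞, -∞, 62]
  [21, ∞, 62, -∞, -∞, 48]
  [-∞, -∞, ∞, 36, -∞, -∞]
  [21, 76, 62, ∞, -∞, 48]
  [-∞, -∞, -∞, -∞, ∞, 49]
  [29, 86, 68, -∞, -∞, ∞]
D(3):
  [∞, -∞, -∞, -∞, -∞, 62]
  [21, ∞, 62, 36, -∞, 48]
  [-∞, -∞, ∞, 36, -∞, -∞]
  [21, 76, 62, ∞, -∞, 48]
  [-∞, -∞, -∞, -∞, ∞, 49]
  [29, 86, 68, 36, -∞, ∞]
D(4):
  [∞, -∞, -∞, -∞, -∞, 62]
  [21, ∞, 62, 36, -∞, 48]
  [21, 36, ∞, 36, -∞, 36]
  [21, 76, 62, ∞, -∞, 48]
  [-∞, -∞, -∞, -∞, ∞, 49]
  [29, 86, 68, 36, -∞, ∞]
D(5):
  [∞, -∞, -∞, -∞, -∞, 62]
  [21, ∞, 62, 36, -∞, 48]
  [21, 36, ∞, 36, -∞, 36]
  [21, 76, 62, ∞, -∞, 48]
  [-∞, -∞, -∞, -∞, ∞, 49]
  [29, 86, 68, 36, -∞, ∞]
D(6):
  [∞, 62, 62, 36, -∞, 62]
  [29, ∞, 62, 36, -∞, 48]
  [29, 36, ∞, 36, -∞, 36]
  [29, 76, 62, ∞, -∞, 48]
  [29, 49, 49, 36, ∞, 49]
  [29, 86, 68, 36, -∞, ∞]
Answer: M* = [[∞, 62, 62, 36, -∞, 62], [29, ∞, 62, 36, -∞, 48], [29, 36, ∞, 36, -∞, 36], [29, 76, 62, ∞, -∞, 48], [29, 49, 49, 36, ∞, 49], [29, 86, 68, 36, -∞, ∞]]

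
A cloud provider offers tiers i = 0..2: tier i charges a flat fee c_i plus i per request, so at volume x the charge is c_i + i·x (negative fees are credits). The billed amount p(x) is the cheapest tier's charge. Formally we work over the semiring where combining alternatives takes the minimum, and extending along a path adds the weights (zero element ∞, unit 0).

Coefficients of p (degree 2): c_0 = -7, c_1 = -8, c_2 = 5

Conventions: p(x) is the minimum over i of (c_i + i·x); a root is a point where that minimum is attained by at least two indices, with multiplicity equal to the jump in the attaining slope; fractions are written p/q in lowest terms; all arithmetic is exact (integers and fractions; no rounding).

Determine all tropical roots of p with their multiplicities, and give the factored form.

hull edge (i=0, c=-7) to (i=1, c=-8): slope -1, span 1
hull edge (i=1, c=-8) to (i=2, c=5): slope 13, span 1
Factored form: p(x) = 5 ⊗ (x ⊕ (-13)) ⊗ (x ⊕ 1)
Answer: roots = -13 (mult 1), 1 (mult 1)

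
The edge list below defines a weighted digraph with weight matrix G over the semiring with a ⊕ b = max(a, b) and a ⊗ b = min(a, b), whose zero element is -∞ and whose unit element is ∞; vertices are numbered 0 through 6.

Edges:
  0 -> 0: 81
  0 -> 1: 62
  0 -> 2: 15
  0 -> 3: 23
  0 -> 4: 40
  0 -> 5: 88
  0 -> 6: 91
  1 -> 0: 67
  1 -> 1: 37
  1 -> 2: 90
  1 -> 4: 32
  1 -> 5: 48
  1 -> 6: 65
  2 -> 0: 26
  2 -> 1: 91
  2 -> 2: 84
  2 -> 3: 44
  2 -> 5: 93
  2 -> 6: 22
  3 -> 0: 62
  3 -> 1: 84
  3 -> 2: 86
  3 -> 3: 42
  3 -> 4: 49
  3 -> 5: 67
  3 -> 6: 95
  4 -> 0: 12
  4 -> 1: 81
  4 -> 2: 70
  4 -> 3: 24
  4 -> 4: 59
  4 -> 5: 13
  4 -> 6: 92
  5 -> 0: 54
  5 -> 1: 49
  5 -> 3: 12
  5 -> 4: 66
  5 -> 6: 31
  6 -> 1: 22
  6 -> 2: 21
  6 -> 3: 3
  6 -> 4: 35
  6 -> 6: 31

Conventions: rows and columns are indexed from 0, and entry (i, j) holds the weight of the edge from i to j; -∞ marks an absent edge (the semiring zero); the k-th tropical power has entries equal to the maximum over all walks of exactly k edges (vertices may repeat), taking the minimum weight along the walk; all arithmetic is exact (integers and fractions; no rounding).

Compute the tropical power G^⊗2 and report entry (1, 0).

G^⊗2:
  [81, 62, 62, 24, 66, 81, 81]
  [67, 90, 84, 44, 48, 90, 67]
  [67, 84, 90, 44, 66, 84, 65]
  [67, 86, 84, 44, 66, 86, 65]
  [67, 70, 81, 44, 59, 70, 65]
  [54, 66, 66, 24, 59, 54, 66]
  [22, 35, 35, 24, 35, 22, 35]
Key observation: the optimum is the walk 1->0->0, with weight 67 min 81 = 67.
Optimal value attained by: walk 1->0->0.
Answer: (G^⊗2)[1][0] = 67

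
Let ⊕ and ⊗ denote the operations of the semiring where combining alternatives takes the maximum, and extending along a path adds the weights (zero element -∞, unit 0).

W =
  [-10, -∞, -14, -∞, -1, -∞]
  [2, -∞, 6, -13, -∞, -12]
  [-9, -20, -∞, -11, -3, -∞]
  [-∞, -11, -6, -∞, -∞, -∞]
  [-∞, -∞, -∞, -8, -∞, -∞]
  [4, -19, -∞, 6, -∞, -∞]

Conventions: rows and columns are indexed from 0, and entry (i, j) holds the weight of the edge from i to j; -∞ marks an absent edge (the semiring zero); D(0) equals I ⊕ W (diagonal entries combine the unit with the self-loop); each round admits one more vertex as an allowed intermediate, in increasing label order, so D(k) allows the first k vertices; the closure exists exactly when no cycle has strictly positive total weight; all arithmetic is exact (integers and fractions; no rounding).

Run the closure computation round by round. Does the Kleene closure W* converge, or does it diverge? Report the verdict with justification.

D(0):
  [0, -∞, -14, -∞, -1, -∞]
  [2, 0, 6, -13, -∞, -12]
  [-9, -20, 0, -11, -3, -∞]
  [-∞, -11, -6, 0, -∞, -∞]
  [-∞, -∞, -∞, -8, 0, -∞]
  [4, -19, -∞, 6, -∞, 0]
D(1):
  [0, -∞, -14, -∞, -1, -∞]
  [2, 0, 6, -13, 1, -12]
  [-9, -20, 0, -11, -3, -∞]
  [-∞, -11, -6, 0, -∞, -∞]
  [-∞, -∞, -∞, -8, 0, -∞]
  [4, -19, -10, 6, 3, 0]
D(2):
  [0, -∞, -14, -∞, -1, -∞]
  [2, 0, 6, -13, 1, -12]
  [-9, -20, 0, -11, -3, -32]
  [-9, -11, -5, 0, -10, -23]
  [-∞, -∞, -∞, -8, 0, -∞]
  [4, -19, -10, 6, 3, 0]
D(3):
  [0, -34, -14, -25, -1, -46]
  [2, 0, 6, -5, 3, -12]
  [-9, -20, 0, -11, -3, -32]
  [-9, -11, -5, 0, -8, -23]
  [-∞, -∞, -∞, -8, 0, -∞]
  [4, -19, -10, 6, 3, 0]
D(4):
  [0, -34, -14, -25, -1, -46]
  [2, 0, 6, -5, 3, -12]
  [-9, -20, 0, -11, -3, -32]
  [-9, -11, -5, 0, -8, -23]
  [-17, -19, -13, -8, 0, -31]
  [4, -5, 1, 6, 3, 0]
D(5):
  [0, -20, -14, -9, -1, -32]
  [2, 0, 6, -5, 3, -12]
  [-9, -20, 0, -11, -3, -32]
  [-9, -11, -5, 0, -8, -23]
  [-17, -19, -13, -8, 0, -31]
  [4, -5, 1, 6, 3, 0]
D(6):
  [0, -20, -14, -9, -1, -32]
  [2, 0, 6, -5, 3, -12]
  [-9, -20, 0, -11, -3, -32]
  [-9, -11, -5, 0, -8, -23]
  [-17, -19, -13, -8, 0, -31]
  [4, -5, 1, 6, 3, 0]
Key observation: every diagonal entry stays at the unit through all rounds, so no improving cycle exists.
Answer: CONVERGES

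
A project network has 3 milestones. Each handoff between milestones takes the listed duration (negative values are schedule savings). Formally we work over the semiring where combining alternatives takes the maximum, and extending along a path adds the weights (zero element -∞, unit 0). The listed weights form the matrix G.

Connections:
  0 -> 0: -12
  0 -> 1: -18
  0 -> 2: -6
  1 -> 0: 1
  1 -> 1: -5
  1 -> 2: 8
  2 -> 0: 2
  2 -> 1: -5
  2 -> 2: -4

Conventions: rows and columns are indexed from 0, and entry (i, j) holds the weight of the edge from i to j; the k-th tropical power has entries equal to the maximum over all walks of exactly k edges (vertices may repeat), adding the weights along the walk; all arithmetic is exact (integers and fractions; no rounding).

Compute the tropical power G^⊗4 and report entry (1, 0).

G^⊗2:
  [-4, -11, -10]
  [10, 3, 4]
  [-2, -9, 3]
G^⊗3:
  [-8, -15, -3]
  [6, -1, 11]
  [5, -2, -1]
G^⊗4:
  [-1, -8, -7]
  [13, 6, 7]
  [1, -6, 6]
Key observation: the optimum is the walk 1->2->1->2->0, with weight 8 + (-5) + 8 + 2 = 13.
Optimal value attained by: walk 1->2->1->2->0.
Answer: (G^⊗4)[1][0] = 13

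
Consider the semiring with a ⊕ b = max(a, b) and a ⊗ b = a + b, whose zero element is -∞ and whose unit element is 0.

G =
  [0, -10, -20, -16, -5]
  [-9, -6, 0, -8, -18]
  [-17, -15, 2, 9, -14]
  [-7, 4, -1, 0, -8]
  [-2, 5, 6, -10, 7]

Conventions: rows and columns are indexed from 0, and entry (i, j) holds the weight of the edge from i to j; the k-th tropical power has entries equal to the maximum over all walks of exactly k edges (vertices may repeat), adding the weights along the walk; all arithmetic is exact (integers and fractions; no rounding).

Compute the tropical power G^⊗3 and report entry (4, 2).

G^⊗2:
  [0, 0, 1, -11, 2]
  [-9, -4, 2, 9, -11]
  [2, 13, 8, 11, 1]
  [-5, 4, 4, 8, -1]
  [5, 12, 13, 15, 14]
G^⊗3:
  [0, 7, 8, 10, 9]
  [2, 13, 8, 11, 1]
  [4, 15, 13, 17, 8]
  [1, 12, 7, 13, 6]
  [12, 19, 20, 22, 21]
Key observation: the optimum is the walk 4->4->4->2, with weight 7 + 7 + 6 = 20.
Optimal value attained by: walk 4->4->4->2.
Answer: (G^⊗3)[4][2] = 20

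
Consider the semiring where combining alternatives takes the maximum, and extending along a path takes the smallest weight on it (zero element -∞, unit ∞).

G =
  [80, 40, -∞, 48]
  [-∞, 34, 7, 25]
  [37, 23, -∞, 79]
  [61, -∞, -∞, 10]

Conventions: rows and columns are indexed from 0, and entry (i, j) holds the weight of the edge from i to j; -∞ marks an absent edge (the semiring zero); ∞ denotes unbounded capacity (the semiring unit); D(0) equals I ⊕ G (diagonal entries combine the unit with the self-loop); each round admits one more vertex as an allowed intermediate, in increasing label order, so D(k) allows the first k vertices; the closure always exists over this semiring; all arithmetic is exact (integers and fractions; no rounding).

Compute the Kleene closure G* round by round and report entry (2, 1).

D(0):
  [∞, 40, -∞, 48]
  [-∞, ∞, 7, 25]
  [37, 23, ∞, 79]
  [61, -∞, -∞, ∞]
D(1):
  [∞, 40, -∞, 48]
  [-∞, ∞, 7, 25]
  [37, 37, ∞, 79]
  [61, 40, -∞, ∞]
D(2):
  [∞, 40, 7, 48]
  [-∞, ∞, 7, 25]
  [37, 37, ∞, 79]
  [61, 40, 7, ∞]
D(3):
  [∞, 40, 7, 48]
  [7, ∞, 7, 25]
  [37, 37, ∞, 79]
  [61, 40, 7, ∞]
D(4):
  [∞, 40, 7, 48]
  [25, ∞, 7, 25]
  [61, 40, ∞, 79]
  [61, 40, 7, ∞]
Answer: G*[2][1] = 40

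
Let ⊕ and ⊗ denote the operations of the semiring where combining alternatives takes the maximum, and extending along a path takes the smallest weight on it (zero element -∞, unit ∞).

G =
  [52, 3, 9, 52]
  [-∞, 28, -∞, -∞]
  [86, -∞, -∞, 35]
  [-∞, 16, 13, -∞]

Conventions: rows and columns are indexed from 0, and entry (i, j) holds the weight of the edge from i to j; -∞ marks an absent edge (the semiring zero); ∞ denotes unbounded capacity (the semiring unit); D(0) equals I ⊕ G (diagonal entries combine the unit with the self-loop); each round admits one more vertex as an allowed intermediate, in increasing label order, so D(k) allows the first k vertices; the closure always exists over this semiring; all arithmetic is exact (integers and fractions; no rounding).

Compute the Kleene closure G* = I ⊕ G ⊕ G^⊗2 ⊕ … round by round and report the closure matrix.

D(0):
  [∞, 3, 9, 52]
  [-∞, ∞, -∞, -∞]
  [86, -∞, ∞, 35]
  [-∞, 16, 13, ∞]
D(1):
  [∞, 3, 9, 52]
  [-∞, ∞, -∞, -∞]
  [86, 3, ∞, 52]
  [-∞, 16, 13, ∞]
D(2):
  [∞, 3, 9, 52]
  [-∞, ∞, -∞, -∞]
  [86, 3, ∞, 52]
  [-∞, 16, 13, ∞]
D(3):
  [∞, 3, 9, 52]
  [-∞, ∞, -∞, -∞]
  [86, 3, ∞, 52]
  [13, 16, 13, ∞]
D(4):
  [∞, 16, 13, 52]
  [-∞, ∞, -∞, -∞]
  [86, 16, ∞, 52]
  [13, 16, 13, ∞]
Answer: G* = [[∞, 16, 13, 52], [-∞, ∞, -∞, -∞], [86, 16, ∞, 52], [13, 16, 13, ∞]]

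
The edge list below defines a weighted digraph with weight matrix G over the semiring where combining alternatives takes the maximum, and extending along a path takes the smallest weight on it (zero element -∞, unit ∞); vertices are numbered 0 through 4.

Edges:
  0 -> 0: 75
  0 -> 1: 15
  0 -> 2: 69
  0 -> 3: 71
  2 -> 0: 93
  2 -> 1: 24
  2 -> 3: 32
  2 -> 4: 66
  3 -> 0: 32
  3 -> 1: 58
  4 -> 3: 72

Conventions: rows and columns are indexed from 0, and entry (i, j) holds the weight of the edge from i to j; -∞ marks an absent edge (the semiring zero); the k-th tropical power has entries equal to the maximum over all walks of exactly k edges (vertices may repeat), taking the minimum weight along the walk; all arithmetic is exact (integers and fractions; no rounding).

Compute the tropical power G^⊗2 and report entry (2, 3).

G^⊗2:
  [75, 58, 69, 71, 66]
  [-∞, -∞, -∞, -∞, -∞]
  [75, 32, 69, 71, -∞]
  [32, 15, 32, 32, -∞]
  [32, 58, -∞, -∞, -∞]
Key observation: the optimum is the walk 2->0->3, with weight 93 min 71 = 71.
Optimal value attained by: walk 2->0->3.
Answer: (G^⊗2)[2][3] = 71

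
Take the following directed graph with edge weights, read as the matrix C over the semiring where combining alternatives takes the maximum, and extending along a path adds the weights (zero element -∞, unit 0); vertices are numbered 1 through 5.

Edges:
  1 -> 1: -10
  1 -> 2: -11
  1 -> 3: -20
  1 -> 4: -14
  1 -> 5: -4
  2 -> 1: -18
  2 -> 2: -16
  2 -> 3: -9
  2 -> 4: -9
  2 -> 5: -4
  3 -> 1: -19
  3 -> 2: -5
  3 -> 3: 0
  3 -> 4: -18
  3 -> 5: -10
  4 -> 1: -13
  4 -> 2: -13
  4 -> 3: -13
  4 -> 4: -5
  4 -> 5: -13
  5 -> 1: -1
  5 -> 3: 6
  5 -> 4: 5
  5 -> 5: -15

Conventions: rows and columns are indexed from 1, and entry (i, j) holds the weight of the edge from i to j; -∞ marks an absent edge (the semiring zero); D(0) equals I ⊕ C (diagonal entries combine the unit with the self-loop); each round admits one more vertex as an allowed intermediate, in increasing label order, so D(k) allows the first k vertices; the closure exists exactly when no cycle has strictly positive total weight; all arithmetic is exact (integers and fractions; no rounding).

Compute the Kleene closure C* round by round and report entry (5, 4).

D(0):
  [0, -11, -20, -14, -4]
  [-18, 0, -9, -9, -4]
  [-19, -5, 0, -18, -10]
  [-13, -13, -13, 0, -13]
  [-1, -∞, 6, 5, 0]
D(1):
  [0, -11, -20, -14, -4]
  [-18, 0, -9, -9, -4]
  [-19, -5, 0, -18, -10]
  [-13, -13, -13, 0, -13]
  [-1, -12, 6, 5, 0]
D(2):
  [0, -11, -20, -14, -4]
  [-18, 0, -9, -9, -4]
  [-19, -5, 0, -14, -9]
  [-13, -13, -13, 0, -13]
  [-1, -12, 6, 5, 0]
D(3):
  [0, -11, -20, -14, -4]
  [-18, 0, -9, -9, -4]
  [-19, -5, 0, -14, -9]
  [-13, -13, -13, 0, -13]
  [-1, 1, 6, 5, 0]
D(4):
  [0, -11, -20, -14, -4]
  [-18, 0, -9, -9, -4]
  [-19, -5, 0, -14, -9]
  [-13, -13, -13, 0, -13]
  [-1, 1, 6, 5, 0]
D(5):
  [0, -3, 2, 1, -4]
  [-5, 0, 2, 1, -4]
  [-10, -5, 0, -4, -9]
  [-13, -12, -7, 0, -13]
  [-1, 1, 6, 5, 0]
Answer: C*[5][4] = 5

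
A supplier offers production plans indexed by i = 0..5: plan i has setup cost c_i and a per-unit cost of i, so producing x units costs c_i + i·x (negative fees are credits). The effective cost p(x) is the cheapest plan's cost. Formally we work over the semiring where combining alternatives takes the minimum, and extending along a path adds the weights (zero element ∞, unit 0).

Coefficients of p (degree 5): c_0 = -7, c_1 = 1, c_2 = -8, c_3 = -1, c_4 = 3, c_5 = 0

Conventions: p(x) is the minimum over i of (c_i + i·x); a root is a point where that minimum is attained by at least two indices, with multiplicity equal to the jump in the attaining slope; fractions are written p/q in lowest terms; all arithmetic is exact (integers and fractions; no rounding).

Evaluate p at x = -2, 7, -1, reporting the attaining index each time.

p(-2) = min(-7+0·(-2)=-7, 1+1·(-2)=-1, -8+2·(-2)=-12, -1+3·(-2)=-7, 3+4·(-2)=-5, 0+5·(-2)=-10) = -12 (attained by i=2)
p(7) = min(-7+0·7=-7, 1+1·7=8, -8+2·7=6, -1+3·7=20, 3+4·7=31, 0+5·7=35) = -7 (attained by i=0)
p(-1) = min(-7+0·(-1)=-7, 1+1·(-1)=0, -8+2·(-1)=-10, -1+3·(-1)=-4, 3+4·(-1)=-1, 0+5·(-1)=-5) = -10 (attained by i=2)
Answer: p(-2) = -12; p(7) = -7; p(-1) = -10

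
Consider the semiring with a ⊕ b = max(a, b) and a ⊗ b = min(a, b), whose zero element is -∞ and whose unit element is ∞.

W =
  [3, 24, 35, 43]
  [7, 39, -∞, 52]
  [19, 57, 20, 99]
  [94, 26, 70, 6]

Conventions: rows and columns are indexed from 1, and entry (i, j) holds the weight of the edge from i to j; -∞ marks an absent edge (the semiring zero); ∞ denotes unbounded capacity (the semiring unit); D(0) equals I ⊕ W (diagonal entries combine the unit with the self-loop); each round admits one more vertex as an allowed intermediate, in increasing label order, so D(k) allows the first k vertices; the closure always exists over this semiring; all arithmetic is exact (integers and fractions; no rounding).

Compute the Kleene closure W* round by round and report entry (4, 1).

D(0):
  [∞, 24, 35, 43]
  [7, ∞, -∞, 52]
  [19, 57, ∞, 99]
  [94, 26, 70, ∞]
D(1):
  [∞, 24, 35, 43]
  [7, ∞, 7, 52]
  [19, 57, ∞, 99]
  [94, 26, 70, ∞]
D(2):
  [∞, 24, 35, 43]
  [7, ∞, 7, 52]
  [19, 57, ∞, 99]
  [94, 26, 70, ∞]
D(3):
  [∞, 35, 35, 43]
  [7, ∞, 7, 52]
  [19, 57, ∞, 99]
  [94, 57, 70, ∞]
D(4):
  [∞, 43, 43, 43]
  [52, ∞, 52, 52]
  [94, 57, ∞, 99]
  [94, 57, 70, ∞]
Answer: W*[4][1] = 94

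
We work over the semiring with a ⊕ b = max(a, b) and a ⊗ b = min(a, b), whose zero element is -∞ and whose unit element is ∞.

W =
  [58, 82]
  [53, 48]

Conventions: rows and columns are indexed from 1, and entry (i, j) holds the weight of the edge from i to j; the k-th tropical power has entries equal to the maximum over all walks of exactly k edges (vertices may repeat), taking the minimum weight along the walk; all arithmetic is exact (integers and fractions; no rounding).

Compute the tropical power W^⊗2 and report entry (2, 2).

W^⊗2:
  [58, 58]
  [53, 53]
Key observation: the optimum is the walk 2->1->2, with weight 53 min 82 = 53.
Optimal value attained by: walk 2->1->2.
Answer: (W^⊗2)[2][2] = 53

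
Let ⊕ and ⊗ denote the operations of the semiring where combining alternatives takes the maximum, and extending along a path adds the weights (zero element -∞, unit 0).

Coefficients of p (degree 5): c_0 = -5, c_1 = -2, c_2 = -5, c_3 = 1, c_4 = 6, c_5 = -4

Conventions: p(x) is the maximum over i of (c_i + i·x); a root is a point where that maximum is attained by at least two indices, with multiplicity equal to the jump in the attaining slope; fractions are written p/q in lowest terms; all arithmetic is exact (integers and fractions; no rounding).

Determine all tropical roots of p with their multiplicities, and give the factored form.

hull edge (i=0, c=-5) to (i=1, c=-2): slope 3, span 1
hull edge (i=1, c=-2) to (i=4, c=6): slope 8/3, span 3
hull edge (i=4, c=6) to (i=5, c=-4): slope -10, span 1
Factored form: p(x) = -4 ⊗ (x ⊕ (-3)) ⊗ (x ⊕ (-8/3)) ⊗ (x ⊕ (-8/3)) ⊗ (x ⊕ (-8/3)) ⊗ (x ⊕ 10)
Answer: roots = -3 (mult 1), -8/3 (mult 3), 10 (mult 1)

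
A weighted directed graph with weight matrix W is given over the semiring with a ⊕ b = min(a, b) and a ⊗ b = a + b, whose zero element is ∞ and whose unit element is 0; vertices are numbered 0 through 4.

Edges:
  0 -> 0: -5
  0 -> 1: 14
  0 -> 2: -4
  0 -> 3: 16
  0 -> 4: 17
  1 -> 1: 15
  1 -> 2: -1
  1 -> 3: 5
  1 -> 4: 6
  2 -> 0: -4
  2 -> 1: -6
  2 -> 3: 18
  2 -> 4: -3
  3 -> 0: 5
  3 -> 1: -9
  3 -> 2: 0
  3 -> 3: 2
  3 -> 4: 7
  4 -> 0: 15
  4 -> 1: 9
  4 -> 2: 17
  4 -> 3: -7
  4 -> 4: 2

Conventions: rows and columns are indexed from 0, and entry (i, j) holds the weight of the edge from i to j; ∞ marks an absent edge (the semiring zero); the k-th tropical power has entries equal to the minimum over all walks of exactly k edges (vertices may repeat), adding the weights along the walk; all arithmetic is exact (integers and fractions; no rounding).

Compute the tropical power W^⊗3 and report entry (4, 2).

W^⊗2:
  [-10, -10, -9, 10, -7]
  [-5, -7, 5, -1, -4]
  [-9, 6, -8, -10, -1]
  [-4, -7, -10, -4, -3]
  [-2, -16, -7, -5, 0]
W^⊗3:
  [-15, -15, -14, -14, -12]
  [-10, -10, -9, -11, -2]
  [-14, -19, -13, -8, -11]
  [-14, -16, -8, -10, -13]
  [-11, -14, -17, -11, -10]
Key observation: the optimum is the walk 4->3->1->2, with weight (-7) + (-9) + (-1) = -17.
Optimal value attained by: walk 4->3->1->2.
Answer: (W^⊗3)[4][2] = -17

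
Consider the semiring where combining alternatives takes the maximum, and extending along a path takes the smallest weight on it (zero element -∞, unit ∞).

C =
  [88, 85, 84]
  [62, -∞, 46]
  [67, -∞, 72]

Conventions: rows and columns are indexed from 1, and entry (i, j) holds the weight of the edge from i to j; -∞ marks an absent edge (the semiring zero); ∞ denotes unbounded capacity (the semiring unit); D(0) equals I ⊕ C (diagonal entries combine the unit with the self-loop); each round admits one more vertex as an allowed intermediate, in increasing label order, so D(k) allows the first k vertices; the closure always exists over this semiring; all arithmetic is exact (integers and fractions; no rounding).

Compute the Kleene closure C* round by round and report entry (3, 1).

D(0):
  [∞, 85, 84]
  [62, ∞, 46]
  [67, -∞, ∞]
D(1):
  [∞, 85, 84]
  [62, ∞, 62]
  [67, 67, ∞]
D(2):
  [∞, 85, 84]
  [62, ∞, 62]
  [67, 67, ∞]
D(3):
  [∞, 85, 84]
  [62, ∞, 62]
  [67, 67, ∞]
Answer: C*[3][1] = 67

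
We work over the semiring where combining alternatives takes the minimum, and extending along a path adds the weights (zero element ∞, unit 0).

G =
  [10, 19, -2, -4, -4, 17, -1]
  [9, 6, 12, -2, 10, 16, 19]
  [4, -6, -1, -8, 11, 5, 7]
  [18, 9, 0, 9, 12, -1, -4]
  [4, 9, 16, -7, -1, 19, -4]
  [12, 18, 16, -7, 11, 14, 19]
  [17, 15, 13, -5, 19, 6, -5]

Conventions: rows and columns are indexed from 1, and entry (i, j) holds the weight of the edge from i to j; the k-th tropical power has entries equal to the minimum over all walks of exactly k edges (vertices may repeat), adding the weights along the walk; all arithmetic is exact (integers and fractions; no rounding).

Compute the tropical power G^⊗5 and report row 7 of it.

G^⊗2:
  [0, -8, -4, -11, -5, -5, -8]
  [14, 6, -2, 3, 5, -3, -6]
  [3, -7, -8, -9, 0, -9, -12]
  [4, -6, -1, -9, 10, 2, -9]
  [3, 2, -7, -9, -2, -8, -11]
  [11, 2, -7, 2, 5, -8, -11]
  [12, 4, -5, -10, 7, -6, -10]
G^⊗3:
  [-1, -10, -11, -13, -6, -12, -15]
  [2, -8, -3, -11, 4, 0, -11]
  [-4, -14, -9, -17, -1, -10, -17]
  [3, -7, -9, -14, 0, -10, -14]
  [-3, -13, -9, -16, -3, -10, -16]
  [-3, -13, -8, -16, 3, -5, -16]
  [-1, -11, -10, -15, 2, -11, -15]
G^⊗4:
  [-7, -17, -13, -20, -7, -14, -20]
  [1, -9, -11, -16, -2, -12, -16]
  [-5, -15, -17, -22, -8, -18, -22]
  [-5, -15, -14, -19, -2, -15, -19]
  [-5, -15, -16, -21, -7, -17, -21]
  [-4, -14, -16, -21, -7, -17, -21]
  [-6, -16, -15, -20, -5, -16, -20]
G^⊗5:
  [-9, -19, -20, -25, -11, -21, -25]
  [-7, -17, -16, -21, -4, -17, -21]
  [-13, -23, -22, -27, -10, -23, -27]
  [-10, -20, -19, -24, -9, -20, -24]
  [-12, -22, -21, -26, -9, -22, -26]
  [-12, -22, -21, -26, -9, -22, -26]
  [-11, -21, -20, -25, -10, -21, -25]
Answer: row 7 of G^⊗5 = [-11, -21, -20, -25, -10, -21, -25]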